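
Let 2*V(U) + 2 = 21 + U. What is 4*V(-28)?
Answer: -18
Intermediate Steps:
V(U) = 19/2 + U/2 (V(U) = -1 + (21 + U)/2 = -1 + (21/2 + U/2) = 19/2 + U/2)
4*V(-28) = 4*(19/2 + (1/2)*(-28)) = 4*(19/2 - 14) = 4*(-9/2) = -18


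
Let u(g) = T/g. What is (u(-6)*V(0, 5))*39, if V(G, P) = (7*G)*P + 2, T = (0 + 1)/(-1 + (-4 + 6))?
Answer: -13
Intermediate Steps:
T = 1 (T = 1/(-1 + 2) = 1/1 = 1*1 = 1)
u(g) = 1/g
V(G, P) = 2 + 7*G*P (V(G, P) = 7*G*P + 2 = 2 + 7*G*P)
(u(-6)*V(0, 5))*39 = ((2 + 7*0*5)/(-6))*39 = -(2 + 0)/6*39 = -⅙*2*39 = -⅓*39 = -13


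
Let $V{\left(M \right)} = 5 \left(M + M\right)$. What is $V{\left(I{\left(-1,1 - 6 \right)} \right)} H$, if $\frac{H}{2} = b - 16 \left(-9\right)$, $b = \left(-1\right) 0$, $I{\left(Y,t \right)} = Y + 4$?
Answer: $8640$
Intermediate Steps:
$I{\left(Y,t \right)} = 4 + Y$
$V{\left(M \right)} = 10 M$ ($V{\left(M \right)} = 5 \cdot 2 M = 10 M$)
$b = 0$
$H = 288$ ($H = 2 \left(0 - 16 \left(-9\right)\right) = 2 \left(0 - -144\right) = 2 \left(0 + 144\right) = 2 \cdot 144 = 288$)
$V{\left(I{\left(-1,1 - 6 \right)} \right)} H = 10 \left(4 - 1\right) 288 = 10 \cdot 3 \cdot 288 = 30 \cdot 288 = 8640$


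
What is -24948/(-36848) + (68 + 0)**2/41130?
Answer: 21366007/27063540 ≈ 0.78948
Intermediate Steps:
-24948/(-36848) + (68 + 0)**2/41130 = -24948*(-1/36848) + 68**2*(1/41130) = 891/1316 + 4624*(1/41130) = 891/1316 + 2312/20565 = 21366007/27063540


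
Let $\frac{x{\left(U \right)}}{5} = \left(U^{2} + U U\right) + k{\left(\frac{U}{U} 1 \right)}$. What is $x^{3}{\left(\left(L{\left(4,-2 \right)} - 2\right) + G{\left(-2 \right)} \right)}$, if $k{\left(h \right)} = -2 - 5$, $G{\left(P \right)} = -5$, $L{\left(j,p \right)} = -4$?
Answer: $1622234375$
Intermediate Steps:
$k{\left(h \right)} = -7$
$x{\left(U \right)} = -35 + 10 U^{2}$ ($x{\left(U \right)} = 5 \left(\left(U^{2} + U U\right) - 7\right) = 5 \left(\left(U^{2} + U^{2}\right) - 7\right) = 5 \left(2 U^{2} - 7\right) = 5 \left(-7 + 2 U^{2}\right) = -35 + 10 U^{2}$)
$x^{3}{\left(\left(L{\left(4,-2 \right)} - 2\right) + G{\left(-2 \right)} \right)} = \left(-35 + 10 \left(\left(-4 - 2\right) - 5\right)^{2}\right)^{3} = \left(-35 + 10 \left(-6 - 5\right)^{2}\right)^{3} = \left(-35 + 10 \left(-11\right)^{2}\right)^{3} = \left(-35 + 10 \cdot 121\right)^{3} = \left(-35 + 1210\right)^{3} = 1175^{3} = 1622234375$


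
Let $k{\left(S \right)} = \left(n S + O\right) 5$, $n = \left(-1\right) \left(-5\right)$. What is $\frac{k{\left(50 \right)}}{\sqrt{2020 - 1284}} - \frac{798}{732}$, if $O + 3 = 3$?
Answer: $- \frac{133}{122} + \frac{625 \sqrt{46}}{92} \approx 44.985$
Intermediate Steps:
$O = 0$ ($O = -3 + 3 = 0$)
$n = 5$
$k{\left(S \right)} = 25 S$ ($k{\left(S \right)} = \left(5 S + 0\right) 5 = 5 S 5 = 25 S$)
$\frac{k{\left(50 \right)}}{\sqrt{2020 - 1284}} - \frac{798}{732} = \frac{25 \cdot 50}{\sqrt{2020 - 1284}} - \frac{798}{732} = \frac{1250}{\sqrt{736}} - \frac{133}{122} = \frac{1250}{4 \sqrt{46}} - \frac{133}{122} = 1250 \frac{\sqrt{46}}{184} - \frac{133}{122} = \frac{625 \sqrt{46}}{92} - \frac{133}{122} = - \frac{133}{122} + \frac{625 \sqrt{46}}{92}$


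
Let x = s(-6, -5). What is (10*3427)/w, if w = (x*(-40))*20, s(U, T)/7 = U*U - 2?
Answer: -3427/19040 ≈ -0.17999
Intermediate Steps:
s(U, T) = -14 + 7*U² (s(U, T) = 7*(U*U - 2) = 7*(U² - 2) = 7*(-2 + U²) = -14 + 7*U²)
x = 238 (x = -14 + 7*(-6)² = -14 + 7*36 = -14 + 252 = 238)
w = -190400 (w = (238*(-40))*20 = -9520*20 = -190400)
(10*3427)/w = (10*3427)/(-190400) = 34270*(-1/190400) = -3427/19040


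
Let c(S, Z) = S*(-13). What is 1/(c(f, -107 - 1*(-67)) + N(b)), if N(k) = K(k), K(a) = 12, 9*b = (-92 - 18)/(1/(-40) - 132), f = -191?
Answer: 1/2495 ≈ 0.00040080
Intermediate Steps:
b = 4400/47529 (b = ((-92 - 18)/(1/(-40) - 132))/9 = (-110/(-1/40 - 132))/9 = (-110/(-5281/40))/9 = (-110*(-40/5281))/9 = (1/9)*(4400/5281) = 4400/47529 ≈ 0.092575)
c(S, Z) = -13*S
N(k) = 12
1/(c(f, -107 - 1*(-67)) + N(b)) = 1/(-13*(-191) + 12) = 1/(2483 + 12) = 1/2495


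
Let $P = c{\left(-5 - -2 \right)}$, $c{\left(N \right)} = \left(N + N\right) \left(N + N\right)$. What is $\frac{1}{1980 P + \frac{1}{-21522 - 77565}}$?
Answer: $\frac{99087}{7062921359} \approx 1.4029 \cdot 10^{-5}$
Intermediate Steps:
$c{\left(N \right)} = 4 N^{2}$ ($c{\left(N \right)} = 2 N 2 N = 4 N^{2}$)
$P = 36$ ($P = 4 \left(-5 - -2\right)^{2} = 4 \left(-5 + 2\right)^{2} = 4 \left(-3\right)^{2} = 4 \cdot 9 = 36$)
$\frac{1}{1980 P + \frac{1}{-21522 - 77565}} = \frac{1}{1980 \cdot 36 + \frac{1}{-21522 - 77565}} = \frac{1}{71280 + \frac{1}{-99087}} = \frac{1}{71280 - \frac{1}{99087}} = \frac{1}{\frac{7062921359}{99087}} = \frac{99087}{7062921359}$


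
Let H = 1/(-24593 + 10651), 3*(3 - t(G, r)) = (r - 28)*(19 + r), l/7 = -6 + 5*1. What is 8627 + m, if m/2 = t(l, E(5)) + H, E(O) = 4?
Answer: 62745970/6971 ≈ 9001.0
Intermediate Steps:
l = -7 (l = 7*(-6 + 5*1) = 7*(-6 + 5) = 7*(-1) = -7)
t(G, r) = 3 - (-28 + r)*(19 + r)/3 (t(G, r) = 3 - (r - 28)*(19 + r)/3 = 3 - (-28 + r)*(19 + r)/3)
H = -1/13942 (H = 1/(-13942) = -1/13942 ≈ -7.1726e-5)
m = 2607153/6971 (m = 2*((541/3 + 3*4 - ⅓*4²) - 1/13942) = 2*((541/3 + 12 - ⅓*16) - 1/13942) = 2*((541/3 + 12 - 16/3) - 1/13942) = 2*(187 - 1/13942) = 2*(2607153/13942) = 2607153/6971 ≈ 374.00)
8627 + m = 8627 + 2607153/6971 = 62745970/6971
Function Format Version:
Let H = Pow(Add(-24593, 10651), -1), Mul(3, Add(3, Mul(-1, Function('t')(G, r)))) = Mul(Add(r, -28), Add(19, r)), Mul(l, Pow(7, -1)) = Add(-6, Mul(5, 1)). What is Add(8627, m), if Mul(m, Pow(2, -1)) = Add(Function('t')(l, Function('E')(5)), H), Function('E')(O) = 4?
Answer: Rational(62745970, 6971) ≈ 9001.0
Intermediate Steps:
l = -7 (l = Mul(7, Add(-6, Mul(5, 1))) = Mul(7, Add(-6, 5)) = Mul(7, -1) = -7)
Function('t')(G, r) = Add(3, Mul(Rational(-1, 3), Add(-28, r), Add(19, r))) (Function('t')(G, r) = Add(3, Mul(Rational(-1, 3), Mul(Add(r, -28), Add(19, r)))) = Add(3, Mul(Rational(-1, 3), Mul(Add(-28, r), Add(19, r)))) = Add(3, Mul(Rational(-1, 3), Add(-28, r), Add(19, r))))
H = Rational(-1, 13942) (H = Pow(-13942, -1) = Rational(-1, 13942) ≈ -7.1726e-5)
m = Rational(2607153, 6971) (m = Mul(2, Add(Add(Rational(541, 3), Mul(3, 4), Mul(Rational(-1, 3), Pow(4, 2))), Rational(-1, 13942))) = Mul(2, Add(Add(Rational(541, 3), 12, Mul(Rational(-1, 3), 16)), Rational(-1, 13942))) = Mul(2, Add(Add(Rational(541, 3), 12, Rational(-16, 3)), Rational(-1, 13942))) = Mul(2, Add(187, Rational(-1, 13942))) = Mul(2, Rational(2607153, 13942)) = Rational(2607153, 6971) ≈ 374.00)
Add(8627, m) = Add(8627, Rational(2607153, 6971)) = Rational(62745970, 6971)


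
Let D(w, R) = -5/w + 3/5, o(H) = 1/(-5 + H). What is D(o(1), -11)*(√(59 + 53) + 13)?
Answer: 1339/5 + 412*√7/5 ≈ 485.81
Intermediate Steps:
D(w, R) = ⅗ - 5/w (D(w, R) = -5/w + 3*(⅕) = -5/w + ⅗ = ⅗ - 5/w)
D(o(1), -11)*(√(59 + 53) + 13) = (⅗ - 5/(1/(-5 + 1)))*(√(59 + 53) + 13) = (⅗ - 5/(1/(-4)))*(√112 + 13) = (⅗ - 5/(-¼))*(4*√7 + 13) = (⅗ - 5*(-4))*(13 + 4*√7) = (⅗ + 20)*(13 + 4*√7) = 103*(13 + 4*√7)/5 = 1339/5 + 412*√7/5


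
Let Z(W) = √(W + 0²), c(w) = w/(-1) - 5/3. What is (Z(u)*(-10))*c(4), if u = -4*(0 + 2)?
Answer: 340*I*√2/3 ≈ 160.28*I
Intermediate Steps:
c(w) = -5/3 - w (c(w) = w*(-1) - 5*⅓ = -w - 5/3 = -5/3 - w)
u = -8 (u = -4*2 = -8)
Z(W) = √W (Z(W) = √(W + 0) = √W)
(Z(u)*(-10))*c(4) = (√(-8)*(-10))*(-5/3 - 1*4) = ((2*I*√2)*(-10))*(-5/3 - 4) = -20*I*√2*(-17/3) = 340*I*√2/3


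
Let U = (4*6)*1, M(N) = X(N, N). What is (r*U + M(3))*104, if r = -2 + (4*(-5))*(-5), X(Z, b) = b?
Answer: 244920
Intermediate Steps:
M(N) = N
U = 24 (U = 24*1 = 24)
r = 98 (r = -2 - 20*(-5) = -2 + 100 = 98)
(r*U + M(3))*104 = (98*24 + 3)*104 = (2352 + 3)*104 = 2355*104 = 244920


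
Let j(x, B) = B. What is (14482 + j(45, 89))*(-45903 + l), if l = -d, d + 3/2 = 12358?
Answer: -1697798349/2 ≈ -8.4890e+8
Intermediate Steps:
d = 24713/2 (d = -3/2 + 12358 = 24713/2 ≈ 12357.)
l = -24713/2 (l = -1*24713/2 = -24713/2 ≈ -12357.)
(14482 + j(45, 89))*(-45903 + l) = (14482 + 89)*(-45903 - 24713/2) = 14571*(-116519/2) = -1697798349/2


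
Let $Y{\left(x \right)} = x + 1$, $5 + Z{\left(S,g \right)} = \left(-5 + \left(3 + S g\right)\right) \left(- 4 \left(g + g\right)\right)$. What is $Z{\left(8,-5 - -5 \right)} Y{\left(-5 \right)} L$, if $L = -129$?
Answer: $-2580$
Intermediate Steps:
$Z{\left(S,g \right)} = -5 - 8 g \left(-2 + S g\right)$ ($Z{\left(S,g \right)} = -5 + \left(-5 + \left(3 + S g\right)\right) \left(- 4 \left(g + g\right)\right) = -5 + \left(-2 + S g\right) \left(- 4 \cdot 2 g\right) = -5 + \left(-2 + S g\right) \left(- 8 g\right) = -5 - 8 g \left(-2 + S g\right)$)
$Y{\left(x \right)} = 1 + x$
$Z{\left(8,-5 - -5 \right)} Y{\left(-5 \right)} L = \left(-5 + 16 \left(-5 - -5\right) - 64 \left(-5 - -5\right)^{2}\right) \left(1 - 5\right) \left(-129\right) = \left(-5 + 16 \left(-5 + 5\right) - 64 \left(-5 + 5\right)^{2}\right) \left(-4\right) \left(-129\right) = \left(-5 + 16 \cdot 0 - 64 \cdot 0^{2}\right) \left(-4\right) \left(-129\right) = \left(-5 + 0 - 64 \cdot 0\right) \left(-4\right) \left(-129\right) = \left(-5 + 0 + 0\right) \left(-4\right) \left(-129\right) = \left(-5\right) \left(-4\right) \left(-129\right) = 20 \left(-129\right) = -2580$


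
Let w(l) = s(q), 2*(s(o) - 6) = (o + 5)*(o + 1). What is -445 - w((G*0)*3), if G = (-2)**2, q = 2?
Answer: -923/2 ≈ -461.50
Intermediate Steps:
G = 4
s(o) = 6 + (1 + o)*(5 + o)/2 (s(o) = 6 + ((o + 5)*(o + 1))/2 = 6 + ((5 + o)*(1 + o))/2 = 6 + ((1 + o)*(5 + o))/2 = 6 + (1 + o)*(5 + o)/2)
w(l) = 33/2 (w(l) = 17/2 + (1/2)*2**2 + 3*2 = 17/2 + (1/2)*4 + 6 = 17/2 + 2 + 6 = 33/2)
-445 - w((G*0)*3) = -445 - 1*33/2 = -445 - 33/2 = -923/2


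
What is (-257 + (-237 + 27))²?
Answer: 218089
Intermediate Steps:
(-257 + (-237 + 27))² = (-257 - 210)² = (-467)² = 218089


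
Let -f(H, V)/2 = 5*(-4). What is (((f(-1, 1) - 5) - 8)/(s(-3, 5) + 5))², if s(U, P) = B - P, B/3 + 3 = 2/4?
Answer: 324/25 ≈ 12.960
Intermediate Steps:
B = -15/2 (B = -9 + 3*(2/4) = -9 + 3*(2*(¼)) = -9 + 3*(½) = -9 + 3/2 = -15/2 ≈ -7.5000)
s(U, P) = -15/2 - P
f(H, V) = 40 (f(H, V) = -10*(-4) = -2*(-20) = 40)
(((f(-1, 1) - 5) - 8)/(s(-3, 5) + 5))² = (((40 - 5) - 8)/((-15/2 - 1*5) + 5))² = ((35 - 8)/((-15/2 - 5) + 5))² = (27/(-25/2 + 5))² = (27/(-15/2))² = (27*(-2/15))² = (-18/5)² = 324/25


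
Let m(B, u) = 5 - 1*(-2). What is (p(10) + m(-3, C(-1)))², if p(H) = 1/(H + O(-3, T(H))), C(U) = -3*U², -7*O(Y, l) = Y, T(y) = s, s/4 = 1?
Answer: 268324/5329 ≈ 50.352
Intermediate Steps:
s = 4 (s = 4*1 = 4)
T(y) = 4
O(Y, l) = -Y/7
m(B, u) = 7 (m(B, u) = 5 + 2 = 7)
p(H) = 1/(3/7 + H) (p(H) = 1/(H - ⅐*(-3)) = 1/(H + 3/7) = 1/(3/7 + H))
(p(10) + m(-3, C(-1)))² = (7/(3 + 7*10) + 7)² = (7/(3 + 70) + 7)² = (7/73 + 7)² = (518/73)² = 268324/5329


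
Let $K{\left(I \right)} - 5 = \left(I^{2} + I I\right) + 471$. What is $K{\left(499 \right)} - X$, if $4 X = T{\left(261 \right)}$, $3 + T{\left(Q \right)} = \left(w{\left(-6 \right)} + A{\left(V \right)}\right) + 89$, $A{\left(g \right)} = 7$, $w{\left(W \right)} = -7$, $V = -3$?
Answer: $\frac{996913}{2} \approx 4.9846 \cdot 10^{5}$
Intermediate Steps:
$K{\left(I \right)} = 476 + 2 I^{2}$ ($K{\left(I \right)} = 5 + \left(\left(I^{2} + I I\right) + 471\right) = 5 + \left(\left(I^{2} + I^{2}\right) + 471\right) = 5 + \left(2 I^{2} + 471\right) = 5 + \left(471 + 2 I^{2}\right) = 476 + 2 I^{2}$)
$T{\left(Q \right)} = 86$ ($T{\left(Q \right)} = -3 + \left(\left(-7 + 7\right) + 89\right) = -3 + \left(0 + 89\right) = -3 + 89 = 86$)
$X = \frac{43}{2}$ ($X = \frac{1}{4} \cdot 86 = \frac{43}{2} \approx 21.5$)
$K{\left(499 \right)} - X = \left(476 + 2 \cdot 499^{2}\right) - \frac{43}{2} = \left(476 + 2 \cdot 249001\right) - \frac{43}{2} = \left(476 + 498002\right) - \frac{43}{2} = 498478 - \frac{43}{2} = \frac{996913}{2}$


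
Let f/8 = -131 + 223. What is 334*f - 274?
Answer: 245550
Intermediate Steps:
f = 736 (f = 8*(-131 + 223) = 8*92 = 736)
334*f - 274 = 334*736 - 274 = 245824 - 274 = 245550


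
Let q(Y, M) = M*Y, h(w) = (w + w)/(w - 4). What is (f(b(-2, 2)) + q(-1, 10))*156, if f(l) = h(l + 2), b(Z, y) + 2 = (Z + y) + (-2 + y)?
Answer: -1560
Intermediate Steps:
b(Z, y) = -4 + Z + 2*y (b(Z, y) = -2 + ((Z + y) + (-2 + y)) = -2 + (-2 + Z + 2*y) = -4 + Z + 2*y)
h(w) = 2*w/(-4 + w) (h(w) = (2*w)/(-4 + w) = 2*w/(-4 + w))
f(l) = 2*(2 + l)/(-2 + l) (f(l) = 2*(l + 2)/(-4 + (l + 2)) = 2*(2 + l)/(-4 + (2 + l)) = 2*(2 + l)/(-2 + l))
(f(b(-2, 2)) + q(-1, 10))*156 = (2*(2 + (-4 - 2 + 2*2))/(-2 + (-4 - 2 + 2*2)) + 10*(-1))*156 = (2*(2 + (-4 - 2 + 4))/(-2 + (-4 - 2 + 4)) - 10)*156 = (2*(2 - 2)/(-2 - 2) - 10)*156 = (2*0/(-4) - 10)*156 = (2*(-1/4)*0 - 10)*156 = (0 - 10)*156 = -10*156 = -1560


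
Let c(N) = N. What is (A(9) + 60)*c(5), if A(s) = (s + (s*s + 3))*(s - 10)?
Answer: -165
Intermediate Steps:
A(s) = (-10 + s)*(3 + s + s**2) (A(s) = (s + (s**2 + 3))*(-10 + s) = (s + (3 + s**2))*(-10 + s) = (3 + s + s**2)*(-10 + s) = (-10 + s)*(3 + s + s**2))
(A(9) + 60)*c(5) = ((-30 + 9**3 - 9*9**2 - 7*9) + 60)*5 = ((-30 + 729 - 9*81 - 63) + 60)*5 = ((-30 + 729 - 729 - 63) + 60)*5 = (-93 + 60)*5 = -33*5 = -165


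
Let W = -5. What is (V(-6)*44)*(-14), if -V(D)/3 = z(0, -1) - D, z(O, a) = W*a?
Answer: 20328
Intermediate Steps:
z(O, a) = -5*a
V(D) = -15 + 3*D (V(D) = -3*(-5*(-1) - D) = -3*(5 - D) = -15 + 3*D)
(V(-6)*44)*(-14) = ((-15 + 3*(-6))*44)*(-14) = ((-15 - 18)*44)*(-14) = -33*44*(-14) = -1452*(-14) = 20328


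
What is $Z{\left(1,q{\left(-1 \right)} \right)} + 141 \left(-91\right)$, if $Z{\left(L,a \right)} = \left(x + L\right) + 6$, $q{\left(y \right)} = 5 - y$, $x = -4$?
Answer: $-12828$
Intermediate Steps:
$Z{\left(L,a \right)} = 2 + L$ ($Z{\left(L,a \right)} = \left(-4 + L\right) + 6 = 2 + L$)
$Z{\left(1,q{\left(-1 \right)} \right)} + 141 \left(-91\right) = \left(2 + 1\right) + 141 \left(-91\right) = 3 - 12831 = -12828$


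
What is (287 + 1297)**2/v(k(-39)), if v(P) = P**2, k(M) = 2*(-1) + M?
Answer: 2509056/1681 ≈ 1492.6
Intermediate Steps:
k(M) = -2 + M
(287 + 1297)**2/v(k(-39)) = (287 + 1297)**2/((-2 - 39)**2) = 1584**2/((-41)**2) = 2509056/1681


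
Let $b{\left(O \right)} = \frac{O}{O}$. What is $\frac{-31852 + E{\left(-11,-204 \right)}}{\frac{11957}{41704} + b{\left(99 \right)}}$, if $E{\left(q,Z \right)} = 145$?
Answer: $- \frac{440769576}{17887} \approx -24642.0$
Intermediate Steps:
$b{\left(O \right)} = 1$
$\frac{-31852 + E{\left(-11,-204 \right)}}{\frac{11957}{41704} + b{\left(99 \right)}} = \frac{-31852 + 145}{\frac{11957}{41704} + 1} = - \frac{31707}{11957 \cdot \frac{1}{41704} + 1} = - \frac{31707}{\frac{11957}{41704} + 1} = - \frac{31707}{\frac{53661}{41704}} = \left(-31707\right) \frac{41704}{53661} = - \frac{440769576}{17887}$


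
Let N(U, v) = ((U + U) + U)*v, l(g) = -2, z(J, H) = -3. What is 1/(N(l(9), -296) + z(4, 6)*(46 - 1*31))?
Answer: 1/1731 ≈ 0.00057770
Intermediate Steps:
N(U, v) = 3*U*v (N(U, v) = (2*U + U)*v = (3*U)*v = 3*U*v)
1/(N(l(9), -296) + z(4, 6)*(46 - 1*31)) = 1/(3*(-2)*(-296) - 3*(46 - 1*31)) = 1/(1776 - 3*(46 - 31)) = 1/(1776 - 3*15) = 1/(1776 - 45) = 1/1731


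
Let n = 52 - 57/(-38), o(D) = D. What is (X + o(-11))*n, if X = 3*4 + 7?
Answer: 428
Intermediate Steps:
n = 107/2 (n = 52 - 57*(-1)/38 = 52 - 1*(-3/2) = 52 + 3/2 = 107/2 ≈ 53.500)
X = 19 (X = 12 + 7 = 19)
(X + o(-11))*n = (19 - 11)*(107/2) = 8*(107/2) = 428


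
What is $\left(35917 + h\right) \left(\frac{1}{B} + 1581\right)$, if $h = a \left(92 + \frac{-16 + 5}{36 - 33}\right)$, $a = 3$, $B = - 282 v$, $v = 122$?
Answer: $\frac{984018751793}{17202} \approx 5.7204 \cdot 10^{7}$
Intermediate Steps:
$B = -34404$ ($B = \left(-282\right) 122 = -34404$)
$h = 265$ ($h = 3 \left(92 + \frac{-16 + 5}{36 - 33}\right) = 3 \left(92 - \frac{11}{3}\right) = 3 \cdot \frac{265}{3} = 265$)
$\left(35917 + h\right) \left(\frac{1}{B} + 1581\right) = \left(35917 + 265\right) \left(\frac{1}{-34404} + 1581\right) = 36182 \left(- \frac{1}{34404} + 1581\right) = 36182 \cdot \frac{54392723}{34404} = \frac{984018751793}{17202}$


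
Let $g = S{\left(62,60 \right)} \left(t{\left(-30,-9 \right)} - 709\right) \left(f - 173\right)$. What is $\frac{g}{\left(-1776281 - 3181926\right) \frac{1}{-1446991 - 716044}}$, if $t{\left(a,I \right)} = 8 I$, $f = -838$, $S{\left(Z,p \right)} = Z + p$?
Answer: $\frac{208365382179570}{4958207} \approx 4.2024 \cdot 10^{7}$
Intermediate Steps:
$g = 96330102$ ($g = \left(62 + 60\right) \left(8 \left(-9\right) - 709\right) \left(-838 - 173\right) = 122 \left(-72 - 709\right) \left(-1011\right) = 122 \left(\left(-781\right) \left(-1011\right)\right) = 122 \cdot 789591 = 96330102$)
$\frac{g}{\left(-1776281 - 3181926\right) \frac{1}{-1446991 - 716044}} = \frac{96330102}{\left(-1776281 - 3181926\right) \frac{1}{-1446991 - 716044}} = \frac{96330102}{\left(-4958207\right) \frac{1}{-2163035}} = \frac{96330102}{\left(-4958207\right) \left(- \frac{1}{2163035}\right)} = \frac{96330102}{\frac{4958207}{2163035}} = 96330102 \cdot \frac{2163035}{4958207} = \frac{208365382179570}{4958207}$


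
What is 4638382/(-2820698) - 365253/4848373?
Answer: -11759437229540/6837898012177 ≈ -1.7197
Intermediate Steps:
4638382/(-2820698) - 365253/4848373 = 4638382*(-1/2820698) - 365253*1/4848373 = -2319191/1410349 - 365253/4848373 = -11759437229540/6837898012177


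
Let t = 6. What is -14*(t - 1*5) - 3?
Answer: -17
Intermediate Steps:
-14*(t - 1*5) - 3 = -14*(6 - 1*5) - 3 = -14*(6 - 5) - 3 = -14*1 - 3 = -14 - 3 = -17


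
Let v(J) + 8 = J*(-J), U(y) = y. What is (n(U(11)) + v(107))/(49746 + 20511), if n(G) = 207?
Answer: -3750/23419 ≈ -0.16013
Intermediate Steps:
v(J) = -8 - J**2 (v(J) = -8 + J*(-J) = -8 - J**2)
(n(U(11)) + v(107))/(49746 + 20511) = (207 + (-8 - 1*107**2))/(49746 + 20511) = (207 + (-8 - 1*11449))/70257 = (207 + (-8 - 11449))*(1/70257) = (207 - 11457)*(1/70257) = -11250*1/70257 = -3750/23419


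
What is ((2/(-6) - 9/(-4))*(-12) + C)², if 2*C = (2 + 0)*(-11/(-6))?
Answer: 16129/36 ≈ 448.03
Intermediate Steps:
C = 11/6 (C = ((2 + 0)*(-11/(-6)))/2 = (2*(-11*(-⅙)))/2 = (2*(11/6))/2 = (½)*(11/3) = 11/6 ≈ 1.8333)
((2/(-6) - 9/(-4))*(-12) + C)² = ((2/(-6) - 9/(-4))*(-12) + 11/6)² = ((2*(-⅙) - 9*(-¼))*(-12) + 11/6)² = ((-⅓ + 9/4)*(-12) + 11/6)² = ((23/12)*(-12) + 11/6)² = (-23 + 11/6)² = (-127/6)² = 16129/36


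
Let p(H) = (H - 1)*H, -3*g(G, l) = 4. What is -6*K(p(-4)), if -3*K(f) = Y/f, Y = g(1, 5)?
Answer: -2/15 ≈ -0.13333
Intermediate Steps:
g(G, l) = -4/3 (g(G, l) = -⅓*4 = -4/3)
p(H) = H*(-1 + H) (p(H) = (-1 + H)*H = H*(-1 + H))
Y = -4/3 ≈ -1.3333
K(f) = 4/(9*f) (K(f) = -(-4)/(9*f) = 4/(9*f))
-6*K(p(-4)) = -8/(3*((-4*(-1 - 4)))) = -8/(3*((-4*(-5)))) = -8/(3*20) = -6*1/45 = -2/15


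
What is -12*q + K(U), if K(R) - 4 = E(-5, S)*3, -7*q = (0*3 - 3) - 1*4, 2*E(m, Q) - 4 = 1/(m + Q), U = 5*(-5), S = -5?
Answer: -43/20 ≈ -2.1500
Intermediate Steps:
U = -25
E(m, Q) = 2 + 1/(2*(Q + m)) (E(m, Q) = 2 + 1/(2*(m + Q)) = 2 + 1/(2*(Q + m)))
q = 1 (q = -((0*3 - 3) - 1*4)/7 = -((0 - 3) - 4)/7 = -(-3 - 4)/7 = -⅐*(-7) = 1)
K(R) = 197/20 (K(R) = 4 + ((½ + 2*(-5) + 2*(-5))/(-5 - 5))*3 = 4 + ((½ - 10 - 10)/(-10))*3 = 4 - ⅒*(-39/2)*3 = 4 + (39/20)*3 = 4 + 117/20 = 197/20)
-12*q + K(U) = -12*1 + 197/20 = -12 + 197/20 = -43/20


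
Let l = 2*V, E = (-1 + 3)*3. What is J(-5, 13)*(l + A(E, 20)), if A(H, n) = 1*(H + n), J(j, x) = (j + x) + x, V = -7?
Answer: 252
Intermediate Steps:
E = 6 (E = 2*3 = 6)
J(j, x) = j + 2*x
A(H, n) = H + n
l = -14 (l = 2*(-7) = -14)
J(-5, 13)*(l + A(E, 20)) = (-5 + 2*13)*(-14 + (6 + 20)) = (-5 + 26)*(-14 + 26) = 21*12 = 252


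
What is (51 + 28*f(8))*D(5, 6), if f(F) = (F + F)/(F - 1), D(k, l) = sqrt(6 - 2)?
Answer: 230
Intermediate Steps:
D(k, l) = 2 (D(k, l) = sqrt(4) = 2)
f(F) = 2*F/(-1 + F) (f(F) = (2*F)/(-1 + F) = 2*F/(-1 + F))
(51 + 28*f(8))*D(5, 6) = (51 + 28*(2*8/(-1 + 8)))*2 = (51 + 28*(2*8/7))*2 = (51 + 28*(2*8*(1/7)))*2 = (51 + 28*(16/7))*2 = (51 + 64)*2 = 115*2 = 230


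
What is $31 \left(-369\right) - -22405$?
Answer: $10966$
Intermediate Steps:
$31 \left(-369\right) - -22405 = -11439 + 22405 = 10966$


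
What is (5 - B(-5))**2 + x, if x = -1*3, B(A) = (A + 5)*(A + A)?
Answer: 22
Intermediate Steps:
B(A) = 2*A*(5 + A) (B(A) = (5 + A)*(2*A) = 2*A*(5 + A))
x = -3
(5 - B(-5))**2 + x = (5 - 2*(-5)*(5 - 5))**2 - 3 = (5 - 2*(-5)*0)**2 - 3 = (5 - 1*0)**2 - 3 = (5 + 0)**2 - 3 = 5**2 - 3 = 25 - 3 = 22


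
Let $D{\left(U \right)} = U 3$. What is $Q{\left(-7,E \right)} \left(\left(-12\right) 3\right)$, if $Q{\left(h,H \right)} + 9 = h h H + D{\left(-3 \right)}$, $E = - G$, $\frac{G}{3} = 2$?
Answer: $11232$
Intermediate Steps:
$G = 6$ ($G = 3 \cdot 2 = 6$)
$D{\left(U \right)} = 3 U$
$E = -6$ ($E = \left(-1\right) 6 = -6$)
$Q{\left(h,H \right)} = -18 + H h^{2}$ ($Q{\left(h,H \right)} = -9 + \left(h h H + 3 \left(-3\right)\right) = -9 + \left(h^{2} H - 9\right) = -9 + \left(H h^{2} - 9\right) = -9 + \left(-9 + H h^{2}\right) = -18 + H h^{2}$)
$Q{\left(-7,E \right)} \left(\left(-12\right) 3\right) = \left(-18 - 6 \left(-7\right)^{2}\right) \left(\left(-12\right) 3\right) = \left(-18 - 294\right) \left(-36\right) = \left(-312\right) \left(-36\right) = 11232$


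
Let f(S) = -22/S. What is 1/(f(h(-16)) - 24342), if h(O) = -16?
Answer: -8/194725 ≈ -4.1084e-5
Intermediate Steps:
1/(f(h(-16)) - 24342) = 1/(-22/(-16) - 24342) = 1/(-22*(-1/16) - 24342) = 1/(11/8 - 24342) = 1/(-194725/8) = -8/194725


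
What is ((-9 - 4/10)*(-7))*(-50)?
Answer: -3290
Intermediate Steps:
((-9 - 4/10)*(-7))*(-50) = ((-9 - 4*⅒)*(-7))*(-50) = ((-9 - ⅖)*(-7))*(-50) = -47/5*(-7)*(-50) = (329/5)*(-50) = -3290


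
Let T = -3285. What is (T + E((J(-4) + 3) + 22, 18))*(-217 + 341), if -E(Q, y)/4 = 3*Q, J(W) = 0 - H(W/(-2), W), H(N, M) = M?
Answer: -450492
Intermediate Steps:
J(W) = -W (J(W) = 0 - W = -W)
E(Q, y) = -12*Q
(T + E((J(-4) + 3) + 22, 18))*(-217 + 341) = (-3285 - 12*((-1*(-4) + 3) + 22))*(-217 + 341) = (-3285 - 12*((4 + 3) + 22))*124 = (-3285 - 12*(7 + 22))*124 = (-3285 - 12*29)*124 = (-3285 - 348)*124 = -3633*124 = -450492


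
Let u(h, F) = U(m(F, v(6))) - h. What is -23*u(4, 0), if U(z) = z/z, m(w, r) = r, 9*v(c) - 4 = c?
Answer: 69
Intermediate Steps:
v(c) = 4/9 + c/9
U(z) = 1
u(h, F) = 1 - h
-23*u(4, 0) = -23*(1 - 1*4) = -23*(1 - 4) = -23*(-3) = 69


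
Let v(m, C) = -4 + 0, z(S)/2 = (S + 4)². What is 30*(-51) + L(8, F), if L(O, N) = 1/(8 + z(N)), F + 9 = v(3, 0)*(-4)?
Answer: -382499/250 ≈ -1530.0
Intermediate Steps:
z(S) = 2*(4 + S)² (z(S) = 2*(S + 4)² = 2*(4 + S)²)
v(m, C) = -4
F = 7 (F = -9 - 4*(-4) = -9 + 16 = 7)
L(O, N) = 1/(8 + 2*(4 + N)²)
30*(-51) + L(8, F) = 30*(-51) + 1/(2*(4 + (4 + 7)²)) = -1530 + 1/(2*(4 + 11²)) = -1530 + 1/(2*(4 + 121)) = -1530 + (½)/125 = -1530 + (½)*(1/125) = -1530 + 1/250 = -382499/250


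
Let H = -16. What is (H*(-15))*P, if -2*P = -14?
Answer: 1680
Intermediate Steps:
P = 7 (P = -½*(-14) = 7)
(H*(-15))*P = -16*(-15)*7 = 240*7 = 1680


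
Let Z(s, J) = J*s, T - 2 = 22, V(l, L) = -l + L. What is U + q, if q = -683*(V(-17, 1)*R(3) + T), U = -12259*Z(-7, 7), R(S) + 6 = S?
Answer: 621181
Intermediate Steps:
V(l, L) = L - l
T = 24 (T = 2 + 22 = 24)
R(S) = -6 + S
U = 600691 (U = -85813*(-7) = -12259*(-49) = 600691)
q = 20490 (q = -683*((1 - 1*(-17))*(-6 + 3) + 24) = -683*((1 + 17)*(-3) + 24) = -683*(18*(-3) + 24) = -683*(-54 + 24) = -683*(-30) = 20490)
U + q = 600691 + 20490 = 621181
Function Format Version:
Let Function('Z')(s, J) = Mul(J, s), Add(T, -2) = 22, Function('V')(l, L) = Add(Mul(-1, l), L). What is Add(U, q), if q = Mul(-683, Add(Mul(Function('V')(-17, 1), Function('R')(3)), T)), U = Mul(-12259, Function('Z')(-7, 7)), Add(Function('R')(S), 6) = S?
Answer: 621181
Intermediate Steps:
Function('V')(l, L) = Add(L, Mul(-1, l))
T = 24 (T = Add(2, 22) = 24)
Function('R')(S) = Add(-6, S)
U = 600691 (U = Mul(-12259, Mul(7, -7)) = Mul(-12259, -49) = 600691)
q = 20490 (q = Mul(-683, Add(Mul(Add(1, Mul(-1, -17)), Add(-6, 3)), 24)) = Mul(-683, Add(Mul(Add(1, 17), -3), 24)) = Mul(-683, Add(Mul(18, -3), 24)) = Mul(-683, Add(-54, 24)) = Mul(-683, -30) = 20490)
Add(U, q) = Add(600691, 20490) = 621181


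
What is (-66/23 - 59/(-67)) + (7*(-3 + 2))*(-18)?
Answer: 191101/1541 ≈ 124.01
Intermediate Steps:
(-66/23 - 59/(-67)) + (7*(-3 + 2))*(-18) = (-66*1/23 - 59*(-1/67)) + (7*(-1))*(-18) = (-66/23 + 59/67) - 7*(-18) = -3065/1541 + 126 = 191101/1541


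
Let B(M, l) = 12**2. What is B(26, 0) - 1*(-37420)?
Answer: 37564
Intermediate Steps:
B(M, l) = 144
B(26, 0) - 1*(-37420) = 144 - 1*(-37420) = 144 + 37420 = 37564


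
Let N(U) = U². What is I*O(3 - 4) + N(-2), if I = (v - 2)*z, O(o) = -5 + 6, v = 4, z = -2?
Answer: 0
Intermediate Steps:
O(o) = 1
I = -4 (I = (4 - 2)*(-2) = 2*(-2) = -4)
I*O(3 - 4) + N(-2) = -4*1 + (-2)² = -4 + 4 = 0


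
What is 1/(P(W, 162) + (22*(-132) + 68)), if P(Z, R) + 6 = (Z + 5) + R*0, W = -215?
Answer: -1/3052 ≈ -0.00032765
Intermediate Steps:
P(Z, R) = -1 + Z (P(Z, R) = -6 + ((Z + 5) + R*0) = -6 + ((5 + Z) + 0) = -6 + (5 + Z) = -1 + Z)
1/(P(W, 162) + (22*(-132) + 68)) = 1/((-1 - 215) + (22*(-132) + 68)) = 1/(-216 + (-2904 + 68)) = 1/(-216 - 2836) = 1/(-3052) = -1/3052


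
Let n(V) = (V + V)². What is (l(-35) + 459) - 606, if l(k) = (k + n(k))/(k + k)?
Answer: -433/2 ≈ -216.50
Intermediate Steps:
n(V) = 4*V² (n(V) = (2*V)² = 4*V²)
l(k) = (k + 4*k²)/(2*k) (l(k) = (k + 4*k²)/(k + k) = (k + 4*k²)/((2*k)) = (k + 4*k²)*(1/(2*k)) = (k + 4*k²)/(2*k))
(l(-35) + 459) - 606 = ((½ + 2*(-35)) + 459) - 606 = ((½ - 70) + 459) - 606 = (-139/2 + 459) - 606 = 779/2 - 606 = -433/2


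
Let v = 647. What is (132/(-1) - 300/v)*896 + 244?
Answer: -76632916/647 ≈ -1.1844e+5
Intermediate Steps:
(132/(-1) - 300/v)*896 + 244 = (132/(-1) - 300/647)*896 + 244 = (132*(-1) - 300*1/647)*896 + 244 = (-132 - 300/647)*896 + 244 = -85704/647*896 + 244 = -76790784/647 + 244 = -76632916/647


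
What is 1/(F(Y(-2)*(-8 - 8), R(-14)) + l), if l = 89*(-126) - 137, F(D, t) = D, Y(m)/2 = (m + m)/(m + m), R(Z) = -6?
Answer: -1/11383 ≈ -8.7850e-5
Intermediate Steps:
Y(m) = 2 (Y(m) = 2*((m + m)/(m + m)) = 2*((2*m)/((2*m))) = 2*((2*m)*(1/(2*m))) = 2*1 = 2)
l = -11351 (l = -11214 - 137 = -11351)
1/(F(Y(-2)*(-8 - 8), R(-14)) + l) = 1/(2*(-8 - 8) - 11351) = 1/(2*(-16) - 11351) = 1/(-32 - 11351) = 1/(-11383) = -1/11383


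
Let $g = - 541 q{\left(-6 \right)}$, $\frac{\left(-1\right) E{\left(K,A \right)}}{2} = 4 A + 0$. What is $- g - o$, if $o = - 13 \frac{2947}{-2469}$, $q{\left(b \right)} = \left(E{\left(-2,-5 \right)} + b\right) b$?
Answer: $- \frac{272527027}{2469} \approx -1.1038 \cdot 10^{5}$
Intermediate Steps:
$E{\left(K,A \right)} = - 8 A$ ($E{\left(K,A \right)} = - 2 \left(4 A + 0\right) = - 2 \cdot 4 A = - 8 A$)
$q{\left(b \right)} = b \left(40 + b\right)$ ($q{\left(b \right)} = \left(\left(-8\right) \left(-5\right) + b\right) b = \left(40 + b\right) b = b \left(40 + b\right)$)
$g = 110364$ ($g = - 541 \left(- 6 \left(40 - 6\right)\right) = - 541 \left(\left(-6\right) 34\right) = \left(-541\right) \left(-204\right) = 110364$)
$o = \frac{38311}{2469}$ ($o = - 13 \cdot 2947 \left(- \frac{1}{2469}\right) = \left(-13\right) \left(- \frac{2947}{2469}\right) = \frac{38311}{2469} \approx 15.517$)
$- g - o = \left(-1\right) 110364 - \frac{38311}{2469} = -110364 - \frac{38311}{2469} = - \frac{272527027}{2469}$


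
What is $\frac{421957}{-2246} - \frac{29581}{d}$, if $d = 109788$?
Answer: $- \frac{23196127021}{123291924} \approx -188.14$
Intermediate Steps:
$\frac{421957}{-2246} - \frac{29581}{d} = \frac{421957}{-2246} - \frac{29581}{109788} = 421957 \left(- \frac{1}{2246}\right) - \frac{29581}{109788} = - \frac{421957}{2246} - \frac{29581}{109788} = - \frac{23196127021}{123291924}$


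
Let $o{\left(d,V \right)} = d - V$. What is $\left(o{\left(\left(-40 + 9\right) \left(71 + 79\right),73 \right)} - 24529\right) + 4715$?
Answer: $-24537$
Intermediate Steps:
$\left(o{\left(\left(-40 + 9\right) \left(71 + 79\right),73 \right)} - 24529\right) + 4715 = \left(\left(\left(-40 + 9\right) \left(71 + 79\right) - 73\right) - 24529\right) + 4715 = \left(\left(\left(-31\right) 150 - 73\right) - 24529\right) + 4715 = \left(\left(-4650 - 73\right) - 24529\right) + 4715 = \left(-4723 - 24529\right) + 4715 = -29252 + 4715 = -24537$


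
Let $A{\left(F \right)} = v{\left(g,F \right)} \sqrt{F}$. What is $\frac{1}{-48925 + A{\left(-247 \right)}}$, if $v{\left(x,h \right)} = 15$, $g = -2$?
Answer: $- \frac{103}{5039392} - \frac{3 i \sqrt{247}}{478742240} \approx -2.0439 \cdot 10^{-5} - 9.8485 \cdot 10^{-8} i$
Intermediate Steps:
$A{\left(F \right)} = 15 \sqrt{F}$
$\frac{1}{-48925 + A{\left(-247 \right)}} = \frac{1}{-48925 + 15 \sqrt{-247}} = \frac{1}{-48925 + 15 i \sqrt{247}}$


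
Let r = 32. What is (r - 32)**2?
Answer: 0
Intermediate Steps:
(r - 32)**2 = (32 - 32)**2 = 0**2 = 0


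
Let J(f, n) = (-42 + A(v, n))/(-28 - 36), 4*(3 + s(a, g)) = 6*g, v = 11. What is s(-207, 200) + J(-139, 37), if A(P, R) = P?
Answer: 19039/64 ≈ 297.48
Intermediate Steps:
s(a, g) = -3 + 3*g/2 (s(a, g) = -3 + (6*g)/4 = -3 + 3*g/2)
J(f, n) = 31/64 (J(f, n) = (-42 + 11)/(-28 - 36) = -31/(-64) = -31*(-1/64) = 31/64)
s(-207, 200) + J(-139, 37) = (-3 + (3/2)*200) + 31/64 = (-3 + 300) + 31/64 = 297 + 31/64 = 19039/64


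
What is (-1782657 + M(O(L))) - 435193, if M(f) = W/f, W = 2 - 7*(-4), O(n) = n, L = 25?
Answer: -11089244/5 ≈ -2.2178e+6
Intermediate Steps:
W = 30 (W = 2 + 28 = 30)
M(f) = 30/f
(-1782657 + M(O(L))) - 435193 = (-1782657 + 30/25) - 435193 = (-1782657 + 30*(1/25)) - 435193 = (-1782657 + 6/5) - 435193 = -8913279/5 - 435193 = -11089244/5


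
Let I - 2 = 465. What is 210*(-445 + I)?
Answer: 4620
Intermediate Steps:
I = 467 (I = 2 + 465 = 467)
210*(-445 + I) = 210*(-445 + 467) = 210*22 = 4620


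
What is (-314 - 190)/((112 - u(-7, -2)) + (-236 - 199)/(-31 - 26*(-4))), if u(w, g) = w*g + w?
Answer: -6132/1205 ≈ -5.0888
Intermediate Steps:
u(w, g) = w + g*w (u(w, g) = g*w + w = w + g*w)
(-314 - 190)/((112 - u(-7, -2)) + (-236 - 199)/(-31 - 26*(-4))) = (-314 - 190)/((112 - (-7)*(1 - 2)) + (-236 - 199)/(-31 - 26*(-4))) = -504/((112 - (-7)*(-1)) - 435/(-31 + 104)) = -504/((112 - 1*7) - 435/73) = -504/((112 - 7) - 435*1/73) = -504/(105 - 435/73) = -504/7230/73 = -504*73/7230 = -6132/1205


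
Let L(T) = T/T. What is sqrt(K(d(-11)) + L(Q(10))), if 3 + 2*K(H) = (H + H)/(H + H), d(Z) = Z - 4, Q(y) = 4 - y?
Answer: 0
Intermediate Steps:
L(T) = 1
d(Z) = -4 + Z
K(H) = -1 (K(H) = -3/2 + ((H + H)/(H + H))/2 = -3/2 + ((2*H)/((2*H)))/2 = -3/2 + ((2*H)*(1/(2*H)))/2 = -3/2 + (1/2)*1 = -3/2 + 1/2 = -1)
sqrt(K(d(-11)) + L(Q(10))) = sqrt(-1 + 1) = sqrt(0) = 0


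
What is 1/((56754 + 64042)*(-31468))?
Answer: -1/3801208528 ≈ -2.6307e-10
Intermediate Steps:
1/((56754 + 64042)*(-31468)) = -1/31468/120796 = (1/120796)*(-1/31468) = -1/3801208528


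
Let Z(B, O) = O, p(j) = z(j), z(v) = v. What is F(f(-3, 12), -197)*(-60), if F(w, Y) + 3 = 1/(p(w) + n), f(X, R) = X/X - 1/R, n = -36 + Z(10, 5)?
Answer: 65700/361 ≈ 181.99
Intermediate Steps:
p(j) = j
n = -31 (n = -36 + 5 = -31)
f(X, R) = 1 - 1/R
F(w, Y) = -3 + 1/(-31 + w) (F(w, Y) = -3 + 1/(w - 31) = -3 + 1/(-31 + w))
F(f(-3, 12), -197)*(-60) = ((94 - 3*(-1 + 12)/12)/(-31 + (-1 + 12)/12))*(-60) = ((94 - 11/4)/(-31 + (1/12)*11))*(-60) = ((94 - 3*11/12)/(-31 + 11/12))*(-60) = ((94 - 11/4)/(-361/12))*(-60) = -12/361*365/4*(-60) = -1095/361*(-60) = 65700/361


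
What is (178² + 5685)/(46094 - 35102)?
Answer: 37369/10992 ≈ 3.3997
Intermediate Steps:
(178² + 5685)/(46094 - 35102) = (31684 + 5685)/10992 = 37369*(1/10992) = 37369/10992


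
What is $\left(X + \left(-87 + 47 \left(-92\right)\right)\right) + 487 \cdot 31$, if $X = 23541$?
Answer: $34227$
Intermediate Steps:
$\left(X + \left(-87 + 47 \left(-92\right)\right)\right) + 487 \cdot 31 = \left(23541 + \left(-87 + 47 \left(-92\right)\right)\right) + 487 \cdot 31 = \left(23541 - 4411\right) + 15097 = 19130 + 15097 = 34227$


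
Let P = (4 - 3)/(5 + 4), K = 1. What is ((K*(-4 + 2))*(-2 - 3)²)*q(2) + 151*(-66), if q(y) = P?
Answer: -89744/9 ≈ -9971.6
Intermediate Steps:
P = ⅑ (P = 1/9 = 1*(⅑) = ⅑ ≈ 0.11111)
q(y) = ⅑
((K*(-4 + 2))*(-2 - 3)²)*q(2) + 151*(-66) = ((1*(-4 + 2))*(-2 - 3)²)*(⅑) + 151*(-66) = ((1*(-2))*(-5)²)*(⅑) - 9966 = -2*25*(⅑) - 9966 = -50*⅑ - 9966 = -50/9 - 9966 = -89744/9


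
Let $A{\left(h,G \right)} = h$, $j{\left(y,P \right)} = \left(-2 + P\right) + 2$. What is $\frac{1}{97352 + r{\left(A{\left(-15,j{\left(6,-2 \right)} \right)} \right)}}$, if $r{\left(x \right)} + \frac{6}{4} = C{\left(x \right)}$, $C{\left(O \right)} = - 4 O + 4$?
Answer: $\frac{2}{194829} \approx 1.0265 \cdot 10^{-5}$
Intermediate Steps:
$j{\left(y,P \right)} = P$
$C{\left(O \right)} = 4 - 4 O$
$r{\left(x \right)} = \frac{5}{2} - 4 x$ ($r{\left(x \right)} = - \frac{3}{2} - \left(-4 + 4 x\right) = \frac{5}{2} - 4 x$)
$\frac{1}{97352 + r{\left(A{\left(-15,j{\left(6,-2 \right)} \right)} \right)}} = \frac{1}{97352 + \left(\frac{5}{2} - -60\right)} = \frac{1}{97352 + \left(\frac{5}{2} + 60\right)} = \frac{1}{97352 + \frac{125}{2}} = \frac{1}{\frac{194829}{2}} = \frac{2}{194829}$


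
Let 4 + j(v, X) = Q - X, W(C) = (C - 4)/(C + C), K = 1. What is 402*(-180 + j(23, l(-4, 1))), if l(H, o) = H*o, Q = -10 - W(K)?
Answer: -75777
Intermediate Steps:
W(C) = (-4 + C)/(2*C) (W(C) = (-4 + C)/((2*C)) = (-4 + C)*(1/(2*C)) = (-4 + C)/(2*C))
Q = -17/2 (Q = -10 - (-4 + 1)/(2*1) = -10 - (-3)/2 = -10 - 1*(-3/2) = -10 + 3/2 = -17/2 ≈ -8.5000)
j(v, X) = -25/2 - X (j(v, X) = -4 + (-17/2 - X) = -25/2 - X)
402*(-180 + j(23, l(-4, 1))) = 402*(-180 + (-25/2 - (-4))) = 402*(-180 + (-25/2 - 1*(-4))) = 402*(-180 + (-25/2 + 4)) = 402*(-180 - 17/2) = 402*(-377/2) = -75777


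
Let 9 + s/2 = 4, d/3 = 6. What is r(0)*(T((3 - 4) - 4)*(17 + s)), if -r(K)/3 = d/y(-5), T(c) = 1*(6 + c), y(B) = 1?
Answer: -378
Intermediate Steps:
d = 18 (d = 3*6 = 18)
s = -10 (s = -18 + 2*4 = -18 + 8 = -10)
T(c) = 6 + c
r(K) = -54 (r(K) = -54/1 = -54)
r(0)*(T((3 - 4) - 4)*(17 + s)) = -54*(6 + ((3 - 4) - 4))*(17 - 10) = -54*(6 + (-1 - 4))*7 = -54*(6 - 5)*7 = -54*7 = -378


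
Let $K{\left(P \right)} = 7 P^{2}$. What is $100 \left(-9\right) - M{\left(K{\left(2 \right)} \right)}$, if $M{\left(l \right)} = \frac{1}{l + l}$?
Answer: $- \frac{50401}{56} \approx -900.02$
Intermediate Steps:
$M{\left(l \right)} = \frac{1}{2 l}$
$100 \left(-9\right) - M{\left(K{\left(2 \right)} \right)} = 100 \left(-9\right) - \frac{1}{2 \cdot 7 \cdot 2^{2}} = -900 - \frac{1}{2 \cdot 7 \cdot 4} = -900 - \frac{1}{2 \cdot 28} = -900 - \frac{1}{2} \cdot \frac{1}{28} = -900 - \frac{1}{56} = - \frac{50401}{56}$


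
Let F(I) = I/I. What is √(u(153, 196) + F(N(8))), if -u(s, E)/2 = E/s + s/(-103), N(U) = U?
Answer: 149*√1751/5253 ≈ 1.1869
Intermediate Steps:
u(s, E) = 2*s/103 - 2*E/s (u(s, E) = -2*(E/s + s/(-103)) = -2*(E/s + s*(-1/103)) = -2*(E/s - s/103) = -2*(-s/103 + E/s) = 2*s/103 - 2*E/s)
F(I) = 1
√(u(153, 196) + F(N(8))) = √(((2/103)*153 - 2*196/153) + 1) = √((306/103 - 2*196*1/153) + 1) = √((306/103 - 392/153) + 1) = √(6442/15759 + 1) = √(22201/15759) = 149*√1751/5253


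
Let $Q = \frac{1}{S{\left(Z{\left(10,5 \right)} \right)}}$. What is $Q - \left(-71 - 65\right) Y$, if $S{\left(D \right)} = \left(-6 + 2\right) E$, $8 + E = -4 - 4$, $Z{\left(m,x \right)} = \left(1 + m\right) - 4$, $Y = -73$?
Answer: $- \frac{635391}{64} \approx -9928.0$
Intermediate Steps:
$Z{\left(m,x \right)} = -3 + m$
$E = -16$ ($E = -8 - 8 = -16$)
$S{\left(D \right)} = 64$ ($S{\left(D \right)} = \left(-6 + 2\right) \left(-16\right) = \left(-4\right) \left(-16\right) = 64$)
$Q = \frac{1}{64} \approx 0.015625$
$Q - \left(-71 - 65\right) Y = \frac{1}{64} - \left(-71 - 65\right) \left(-73\right) = \frac{1}{64} - \left(-136\right) \left(-73\right) = \frac{1}{64} - 9928 = - \frac{635391}{64}$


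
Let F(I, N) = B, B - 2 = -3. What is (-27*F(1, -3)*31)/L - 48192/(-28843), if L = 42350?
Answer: 2065072791/1221501050 ≈ 1.6906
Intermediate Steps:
B = -1 (B = 2 - 3 = -1)
F(I, N) = -1
(-27*F(1, -3)*31)/L - 48192/(-28843) = (-27*(-1)*31)/42350 - 48192/(-28843) = (27*31)*(1/42350) - 48192*(-1/28843) = 837*(1/42350) + 48192/28843 = 837/42350 + 48192/28843 = 2065072791/1221501050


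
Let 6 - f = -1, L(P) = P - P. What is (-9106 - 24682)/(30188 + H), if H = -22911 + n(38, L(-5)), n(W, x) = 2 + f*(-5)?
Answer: -8447/1811 ≈ -4.6643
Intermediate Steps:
L(P) = 0
f = 7 (f = 6 - 1*(-1) = 6 + 1 = 7)
n(W, x) = -33 (n(W, x) = 2 + 7*(-5) = 2 - 35 = -33)
H = -22944 (H = -22911 - 33 = -22944)
(-9106 - 24682)/(30188 + H) = (-9106 - 24682)/(30188 - 22944) = -33788/7244 = -33788*1/7244 = -8447/1811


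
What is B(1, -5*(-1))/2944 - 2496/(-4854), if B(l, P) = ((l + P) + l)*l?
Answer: 1230367/2381696 ≈ 0.51659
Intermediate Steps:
B(l, P) = l*(P + 2*l) (B(l, P) = ((P + l) + l)*l = (P + 2*l)*l = l*(P + 2*l))
B(1, -5*(-1))/2944 - 2496/(-4854) = (1*(-5*(-1) + 2*1))/2944 - 2496/(-4854) = (1*(5 + 2))*(1/2944) - 2496*(-1/4854) = (1*7)*(1/2944) + 416/809 = 7*(1/2944) + 416/809 = 7/2944 + 416/809 = 1230367/2381696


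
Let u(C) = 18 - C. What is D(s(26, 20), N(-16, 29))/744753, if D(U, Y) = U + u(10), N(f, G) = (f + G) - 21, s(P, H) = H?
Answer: 28/744753 ≈ 3.7596e-5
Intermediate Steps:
N(f, G) = -21 + G + f (N(f, G) = (G + f) - 21 = -21 + G + f)
D(U, Y) = 8 + U (D(U, Y) = U + (18 - 1*10) = U + (18 - 10) = U + 8 = 8 + U)
D(s(26, 20), N(-16, 29))/744753 = (8 + 20)/744753 = 28*(1/744753) = 28/744753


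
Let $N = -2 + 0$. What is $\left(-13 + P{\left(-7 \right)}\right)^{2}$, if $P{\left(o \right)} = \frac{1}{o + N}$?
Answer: $\frac{13924}{81} \approx 171.9$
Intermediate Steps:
$N = -2$
$P{\left(o \right)} = \frac{1}{-2 + o}$ ($P{\left(o \right)} = \frac{1}{o - 2} = \frac{1}{-2 + o}$)
$\left(-13 + P{\left(-7 \right)}\right)^{2} = \left(-13 + \frac{1}{-2 - 7}\right)^{2} = \left(-13 + \frac{1}{-9}\right)^{2} = \left(-13 - \frac{1}{9}\right)^{2} = \left(- \frac{118}{9}\right)^{2} = \frac{13924}{81}$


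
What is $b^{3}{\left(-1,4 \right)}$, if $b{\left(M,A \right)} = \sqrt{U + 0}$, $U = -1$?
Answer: $- i \approx - 1.0 i$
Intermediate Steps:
$b{\left(M,A \right)} = i$ ($b{\left(M,A \right)} = \sqrt{-1 + 0} = \sqrt{-1} = i$)
$b^{3}{\left(-1,4 \right)} = i^{3} = - i$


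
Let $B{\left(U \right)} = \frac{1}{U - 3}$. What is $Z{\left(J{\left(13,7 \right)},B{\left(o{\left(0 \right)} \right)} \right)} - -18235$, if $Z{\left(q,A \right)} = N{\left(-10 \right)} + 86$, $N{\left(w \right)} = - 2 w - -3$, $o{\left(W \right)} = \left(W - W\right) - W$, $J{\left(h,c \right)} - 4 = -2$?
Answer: $18344$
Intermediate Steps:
$J{\left(h,c \right)} = 2$ ($J{\left(h,c \right)} = 4 - 2 = 2$)
$o{\left(W \right)} = - W$ ($o{\left(W \right)} = 0 - W = - W$)
$N{\left(w \right)} = 3 - 2 w$ ($N{\left(w \right)} = - 2 w + 3 = 3 - 2 w$)
$B{\left(U \right)} = \frac{1}{-3 + U}$
$Z{\left(q,A \right)} = 109$ ($Z{\left(q,A \right)} = \left(3 - -20\right) + 86 = \left(3 + 20\right) + 86 = 23 + 86 = 109$)
$Z{\left(J{\left(13,7 \right)},B{\left(o{\left(0 \right)} \right)} \right)} - -18235 = 109 - -18235 = 109 + 18235 = 18344$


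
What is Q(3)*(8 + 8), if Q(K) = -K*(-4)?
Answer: 192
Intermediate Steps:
Q(K) = 4*K
Q(3)*(8 + 8) = (4*3)*(8 + 8) = 12*16 = 192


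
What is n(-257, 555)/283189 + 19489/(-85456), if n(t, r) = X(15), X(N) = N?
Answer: -5517788581/24200199184 ≈ -0.22801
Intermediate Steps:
n(t, r) = 15
n(-257, 555)/283189 + 19489/(-85456) = 15/283189 + 19489/(-85456) = 15*(1/283189) + 19489*(-1/85456) = 15/283189 - 19489/85456 = -5517788581/24200199184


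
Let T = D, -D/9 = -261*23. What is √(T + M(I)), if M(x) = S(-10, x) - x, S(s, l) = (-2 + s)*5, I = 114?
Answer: √53853 ≈ 232.06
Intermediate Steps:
D = 54027 (D = -(-2349)*23 = -9*(-6003) = 54027)
S(s, l) = -10 + 5*s
T = 54027
M(x) = -60 - x (M(x) = (-10 + 5*(-10)) - x = (-10 - 50) - x = -60 - x)
√(T + M(I)) = √(54027 + (-60 - 1*114)) = √(54027 + (-60 - 114)) = √(54027 - 174) = √53853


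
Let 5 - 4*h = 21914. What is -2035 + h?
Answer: -30049/4 ≈ -7512.3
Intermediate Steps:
h = -21909/4 (h = 5/4 - ¼*21914 = 5/4 - 10957/2 = -21909/4 ≈ -5477.3)
-2035 + h = -2035 - 21909/4 = -30049/4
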